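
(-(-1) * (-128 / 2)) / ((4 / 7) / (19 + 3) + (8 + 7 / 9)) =-44352 / 6101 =-7.27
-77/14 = -11/2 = -5.50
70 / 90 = 7 / 9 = 0.78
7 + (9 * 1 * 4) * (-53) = -1901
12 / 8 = 3 / 2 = 1.50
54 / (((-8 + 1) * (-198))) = 3 / 77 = 0.04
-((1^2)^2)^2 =-1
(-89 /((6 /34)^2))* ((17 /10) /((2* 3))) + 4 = -435097 /540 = -805.74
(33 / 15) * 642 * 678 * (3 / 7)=14364108 / 35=410403.09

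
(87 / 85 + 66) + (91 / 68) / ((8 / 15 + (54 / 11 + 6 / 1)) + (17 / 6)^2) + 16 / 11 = 2470782352 / 36045185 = 68.55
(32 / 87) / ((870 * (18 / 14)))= 112 / 340605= 0.00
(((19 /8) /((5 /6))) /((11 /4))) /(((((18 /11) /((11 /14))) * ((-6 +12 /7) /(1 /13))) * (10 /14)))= -1463 /117000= -0.01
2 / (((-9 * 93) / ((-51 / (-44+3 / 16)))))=-544 / 195579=-0.00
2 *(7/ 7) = 2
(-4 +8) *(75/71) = 300/71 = 4.23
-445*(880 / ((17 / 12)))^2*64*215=-682820075520000 / 289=-2362699223252.60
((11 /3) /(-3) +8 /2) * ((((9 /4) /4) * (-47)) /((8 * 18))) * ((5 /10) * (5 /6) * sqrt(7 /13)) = -5875 * sqrt(91) /359424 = -0.16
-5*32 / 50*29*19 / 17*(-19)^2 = -3182576 / 85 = -37442.07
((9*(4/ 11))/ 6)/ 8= 3/ 44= 0.07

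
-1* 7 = -7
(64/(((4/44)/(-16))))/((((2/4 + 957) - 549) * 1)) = -22528/817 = -27.57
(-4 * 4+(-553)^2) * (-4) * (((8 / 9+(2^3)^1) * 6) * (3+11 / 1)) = -913301760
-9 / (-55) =9 / 55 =0.16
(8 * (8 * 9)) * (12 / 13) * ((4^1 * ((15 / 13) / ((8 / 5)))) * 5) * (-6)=-46011.83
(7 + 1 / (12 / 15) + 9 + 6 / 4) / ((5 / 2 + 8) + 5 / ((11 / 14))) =825 / 742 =1.11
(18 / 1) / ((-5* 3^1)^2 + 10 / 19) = 0.08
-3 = -3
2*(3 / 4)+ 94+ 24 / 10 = 979 / 10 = 97.90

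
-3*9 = -27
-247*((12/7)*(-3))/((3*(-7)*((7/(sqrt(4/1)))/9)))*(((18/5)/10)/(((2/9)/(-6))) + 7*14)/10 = -58873932/42875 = -1373.15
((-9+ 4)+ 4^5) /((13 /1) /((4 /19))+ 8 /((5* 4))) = 20380 /1243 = 16.40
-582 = -582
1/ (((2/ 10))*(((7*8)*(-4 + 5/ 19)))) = -95/ 3976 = -0.02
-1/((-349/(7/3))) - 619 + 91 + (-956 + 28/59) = -91641403/61773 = -1483.52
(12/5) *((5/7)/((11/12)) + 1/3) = 1028/385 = 2.67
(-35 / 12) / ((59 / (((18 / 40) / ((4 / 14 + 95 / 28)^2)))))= -1029 / 625931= -0.00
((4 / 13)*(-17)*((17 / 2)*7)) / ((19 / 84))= -339864 / 247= -1375.97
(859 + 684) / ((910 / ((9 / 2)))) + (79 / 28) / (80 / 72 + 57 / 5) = 7.86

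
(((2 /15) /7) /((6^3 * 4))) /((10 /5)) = 1 /90720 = 0.00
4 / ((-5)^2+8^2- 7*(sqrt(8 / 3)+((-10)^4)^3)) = -83999999998932 / 146999999996262000000023371+56*sqrt(6) / 146999999996262000000023371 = -0.00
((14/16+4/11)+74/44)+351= 31145/88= 353.92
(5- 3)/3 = 2/3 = 0.67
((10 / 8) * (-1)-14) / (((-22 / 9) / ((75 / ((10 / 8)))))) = 8235 / 22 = 374.32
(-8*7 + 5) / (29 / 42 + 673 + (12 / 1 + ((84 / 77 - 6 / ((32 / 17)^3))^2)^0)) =-2142 / 28841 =-0.07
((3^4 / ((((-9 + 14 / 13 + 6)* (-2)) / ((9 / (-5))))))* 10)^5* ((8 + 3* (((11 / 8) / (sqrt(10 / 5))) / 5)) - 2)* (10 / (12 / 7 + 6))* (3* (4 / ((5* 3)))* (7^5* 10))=-15988956332918024922862032 / 1953125 - 10992407478881142134467647* sqrt(2) / 19531250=-8982280963530004573.49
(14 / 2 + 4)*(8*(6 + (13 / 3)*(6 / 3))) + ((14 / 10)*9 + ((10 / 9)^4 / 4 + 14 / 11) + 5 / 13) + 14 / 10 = 1225980731 / 938223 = 1306.71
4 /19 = 0.21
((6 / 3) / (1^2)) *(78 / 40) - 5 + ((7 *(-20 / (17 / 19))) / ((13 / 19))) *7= -3540231 / 2210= -1601.91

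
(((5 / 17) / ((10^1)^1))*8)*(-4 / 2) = -8 / 17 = -0.47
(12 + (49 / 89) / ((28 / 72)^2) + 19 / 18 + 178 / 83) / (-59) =-2505157 / 7844994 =-0.32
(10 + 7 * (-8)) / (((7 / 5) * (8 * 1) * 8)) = -115 / 224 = -0.51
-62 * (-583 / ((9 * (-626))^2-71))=36146 / 31741885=0.00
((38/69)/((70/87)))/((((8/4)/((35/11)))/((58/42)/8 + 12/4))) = 293683/85008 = 3.45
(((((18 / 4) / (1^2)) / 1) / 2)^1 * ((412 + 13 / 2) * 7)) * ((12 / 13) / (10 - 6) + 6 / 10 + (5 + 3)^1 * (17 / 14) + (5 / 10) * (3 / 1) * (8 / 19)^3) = 125269729713 / 1783340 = 70244.45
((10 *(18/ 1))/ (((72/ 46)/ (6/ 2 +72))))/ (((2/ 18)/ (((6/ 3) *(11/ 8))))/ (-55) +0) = -46963125/ 4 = -11740781.25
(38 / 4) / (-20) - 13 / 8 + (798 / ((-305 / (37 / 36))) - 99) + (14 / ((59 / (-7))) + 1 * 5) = -5422798 / 53985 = -100.45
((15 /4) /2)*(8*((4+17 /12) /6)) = 325 /24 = 13.54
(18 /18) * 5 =5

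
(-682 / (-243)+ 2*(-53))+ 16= -21188 / 243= -87.19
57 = 57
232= 232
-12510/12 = -2085/2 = -1042.50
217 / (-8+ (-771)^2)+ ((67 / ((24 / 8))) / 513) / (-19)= -4783102 / 2483116479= -0.00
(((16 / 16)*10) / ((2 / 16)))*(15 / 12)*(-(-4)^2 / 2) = -800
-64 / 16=-4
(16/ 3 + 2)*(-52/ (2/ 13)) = -7436/ 3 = -2478.67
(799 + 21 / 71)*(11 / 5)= 124850 / 71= 1758.45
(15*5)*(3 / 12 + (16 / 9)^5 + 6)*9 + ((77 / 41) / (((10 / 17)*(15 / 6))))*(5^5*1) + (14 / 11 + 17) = 79752613243 / 3945348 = 20214.34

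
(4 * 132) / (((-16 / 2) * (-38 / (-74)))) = -2442 / 19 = -128.53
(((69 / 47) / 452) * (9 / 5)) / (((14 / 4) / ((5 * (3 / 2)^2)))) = 5589 / 297416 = 0.02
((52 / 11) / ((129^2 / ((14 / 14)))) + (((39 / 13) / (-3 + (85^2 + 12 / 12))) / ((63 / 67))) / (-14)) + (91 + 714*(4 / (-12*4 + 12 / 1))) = 1511722183399 / 129573382554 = 11.67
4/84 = 1/21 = 0.05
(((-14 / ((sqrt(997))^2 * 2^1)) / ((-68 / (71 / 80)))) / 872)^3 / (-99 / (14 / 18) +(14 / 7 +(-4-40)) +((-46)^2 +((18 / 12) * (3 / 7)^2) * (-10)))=6015410177 / 10076619297310204325611169644544000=0.00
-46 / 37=-1.24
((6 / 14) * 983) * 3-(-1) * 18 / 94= 415872 / 329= 1264.05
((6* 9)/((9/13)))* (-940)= -73320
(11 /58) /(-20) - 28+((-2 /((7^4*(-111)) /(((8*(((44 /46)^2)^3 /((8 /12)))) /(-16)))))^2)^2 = -971866649303023280186836078403937091350240514049954331131 /34697772096626973777869063696576233729489122906800113160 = -28.01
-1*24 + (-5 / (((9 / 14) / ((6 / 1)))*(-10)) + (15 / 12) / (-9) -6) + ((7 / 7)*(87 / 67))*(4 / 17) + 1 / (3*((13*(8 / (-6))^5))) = -3435110011 / 136461312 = -25.17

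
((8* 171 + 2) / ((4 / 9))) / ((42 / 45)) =92475 / 28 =3302.68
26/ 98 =13/ 49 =0.27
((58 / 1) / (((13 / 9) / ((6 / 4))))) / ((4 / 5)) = 3915 / 52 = 75.29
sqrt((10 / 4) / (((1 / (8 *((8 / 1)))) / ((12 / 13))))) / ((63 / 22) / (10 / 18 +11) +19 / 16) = 352 *sqrt(390) / 821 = 8.47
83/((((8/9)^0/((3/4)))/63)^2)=2964843/16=185302.69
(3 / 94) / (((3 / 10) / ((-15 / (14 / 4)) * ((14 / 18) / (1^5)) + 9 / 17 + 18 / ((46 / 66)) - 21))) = 11860 / 55131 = 0.22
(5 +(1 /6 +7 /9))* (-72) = -428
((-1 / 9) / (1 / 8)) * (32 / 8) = -32 / 9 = -3.56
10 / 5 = 2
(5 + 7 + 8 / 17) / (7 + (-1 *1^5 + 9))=212 / 255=0.83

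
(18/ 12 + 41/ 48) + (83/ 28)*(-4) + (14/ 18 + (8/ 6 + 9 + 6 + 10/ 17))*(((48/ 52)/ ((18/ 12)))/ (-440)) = -116736041/ 12252240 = -9.53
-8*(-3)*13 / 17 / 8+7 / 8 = 431 / 136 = 3.17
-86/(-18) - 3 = 16/9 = 1.78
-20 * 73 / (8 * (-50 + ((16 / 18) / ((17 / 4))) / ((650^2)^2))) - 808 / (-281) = 312997823455074893 / 47965745039061376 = 6.53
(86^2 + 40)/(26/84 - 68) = -312312/2843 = -109.85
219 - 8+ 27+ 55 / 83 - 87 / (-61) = 1215570 / 5063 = 240.09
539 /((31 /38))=20482 /31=660.71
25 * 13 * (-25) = -8125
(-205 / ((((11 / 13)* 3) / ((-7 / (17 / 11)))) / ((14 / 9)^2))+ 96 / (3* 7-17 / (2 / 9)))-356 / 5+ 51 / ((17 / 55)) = 746793623 / 764235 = 977.18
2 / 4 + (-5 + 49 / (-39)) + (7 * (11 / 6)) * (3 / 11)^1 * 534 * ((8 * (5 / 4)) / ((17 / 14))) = 20401847 / 1326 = 15386.01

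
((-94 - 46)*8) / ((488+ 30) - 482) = -280 / 9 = -31.11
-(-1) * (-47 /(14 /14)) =-47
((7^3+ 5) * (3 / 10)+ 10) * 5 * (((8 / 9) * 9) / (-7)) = -4576 / 7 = -653.71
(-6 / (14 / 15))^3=-91125 / 343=-265.67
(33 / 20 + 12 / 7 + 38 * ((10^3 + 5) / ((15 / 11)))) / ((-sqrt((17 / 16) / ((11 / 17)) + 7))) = -3921311 * sqrt(11) / 1365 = -9527.85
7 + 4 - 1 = 10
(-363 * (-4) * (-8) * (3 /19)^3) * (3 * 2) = -1881792 /6859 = -274.35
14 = 14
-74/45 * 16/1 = -1184/45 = -26.31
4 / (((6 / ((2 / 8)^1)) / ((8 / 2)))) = 2 / 3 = 0.67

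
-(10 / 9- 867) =7793 / 9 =865.89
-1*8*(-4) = 32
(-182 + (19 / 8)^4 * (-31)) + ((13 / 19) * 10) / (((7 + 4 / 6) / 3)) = -2086437531 / 1789952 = -1165.64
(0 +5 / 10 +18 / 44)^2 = 100 / 121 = 0.83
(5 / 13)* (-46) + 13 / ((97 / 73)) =-9973 / 1261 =-7.91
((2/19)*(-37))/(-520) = 37/4940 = 0.01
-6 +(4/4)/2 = -11/2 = -5.50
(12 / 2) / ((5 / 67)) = 402 / 5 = 80.40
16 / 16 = 1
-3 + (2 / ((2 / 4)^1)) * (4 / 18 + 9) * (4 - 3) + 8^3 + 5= 4958 / 9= 550.89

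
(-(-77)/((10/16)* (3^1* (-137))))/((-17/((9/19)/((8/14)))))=3234/221255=0.01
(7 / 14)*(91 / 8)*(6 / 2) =273 / 16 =17.06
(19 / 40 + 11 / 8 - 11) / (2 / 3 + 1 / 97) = -53253 / 3940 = -13.52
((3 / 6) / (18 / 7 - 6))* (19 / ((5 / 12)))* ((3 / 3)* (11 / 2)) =-1463 / 40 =-36.58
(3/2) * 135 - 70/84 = 605/3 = 201.67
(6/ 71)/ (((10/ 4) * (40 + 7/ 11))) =44/ 52895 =0.00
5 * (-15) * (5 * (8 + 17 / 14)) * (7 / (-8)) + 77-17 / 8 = 49573 / 16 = 3098.31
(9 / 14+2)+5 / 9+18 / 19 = 9925 / 2394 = 4.15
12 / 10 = 6 / 5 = 1.20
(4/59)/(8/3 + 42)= 6/3953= 0.00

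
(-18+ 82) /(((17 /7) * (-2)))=-224 /17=-13.18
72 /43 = 1.67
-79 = -79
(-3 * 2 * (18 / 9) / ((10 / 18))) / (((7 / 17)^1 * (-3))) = 612 / 35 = 17.49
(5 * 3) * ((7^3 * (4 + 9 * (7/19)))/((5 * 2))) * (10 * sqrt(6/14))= 102165 * sqrt(21)/19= 24640.99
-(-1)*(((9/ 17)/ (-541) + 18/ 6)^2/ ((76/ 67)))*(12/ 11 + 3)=573427918215/ 17678225081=32.44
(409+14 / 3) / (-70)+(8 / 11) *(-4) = -20371 / 2310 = -8.82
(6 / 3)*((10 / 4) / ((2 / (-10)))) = -25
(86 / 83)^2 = 7396 / 6889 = 1.07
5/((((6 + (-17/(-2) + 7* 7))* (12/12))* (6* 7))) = 5/2667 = 0.00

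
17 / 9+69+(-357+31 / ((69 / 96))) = -50297 / 207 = -242.98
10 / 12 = 5 / 6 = 0.83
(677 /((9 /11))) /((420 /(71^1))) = 528737 /3780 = 139.88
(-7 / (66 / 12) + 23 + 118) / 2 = 1537 / 22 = 69.86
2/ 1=2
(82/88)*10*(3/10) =123/44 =2.80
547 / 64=8.55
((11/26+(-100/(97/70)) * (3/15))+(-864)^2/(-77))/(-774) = 1885383553/150306156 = 12.54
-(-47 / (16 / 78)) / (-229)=-1833 / 1832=-1.00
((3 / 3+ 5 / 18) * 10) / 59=115 / 531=0.22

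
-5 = -5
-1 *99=-99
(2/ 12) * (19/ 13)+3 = 253/ 78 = 3.24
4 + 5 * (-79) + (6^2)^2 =905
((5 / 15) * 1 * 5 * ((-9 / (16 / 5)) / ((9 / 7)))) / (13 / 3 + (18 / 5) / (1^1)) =-0.46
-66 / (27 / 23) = -56.22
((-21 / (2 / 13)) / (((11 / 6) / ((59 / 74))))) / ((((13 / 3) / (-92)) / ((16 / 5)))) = 8207136 / 2035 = 4032.99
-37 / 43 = -0.86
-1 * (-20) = 20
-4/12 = -1/3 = -0.33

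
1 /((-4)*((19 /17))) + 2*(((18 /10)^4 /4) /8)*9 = 1079431 /190000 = 5.68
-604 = -604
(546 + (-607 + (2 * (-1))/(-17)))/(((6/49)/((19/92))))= -13965/136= -102.68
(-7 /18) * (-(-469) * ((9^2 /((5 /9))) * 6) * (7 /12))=-1861461 /20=-93073.05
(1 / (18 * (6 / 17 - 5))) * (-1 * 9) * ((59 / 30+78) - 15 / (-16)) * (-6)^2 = 990267 / 3160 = 313.38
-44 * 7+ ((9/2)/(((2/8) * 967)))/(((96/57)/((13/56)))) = -266858833/866432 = -308.00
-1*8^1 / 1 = -8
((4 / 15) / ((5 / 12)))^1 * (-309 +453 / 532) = -131148 / 665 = -197.22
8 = 8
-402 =-402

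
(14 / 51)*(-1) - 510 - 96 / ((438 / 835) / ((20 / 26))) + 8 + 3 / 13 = -31112015 / 48399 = -642.82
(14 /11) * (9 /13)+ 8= 1270 /143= 8.88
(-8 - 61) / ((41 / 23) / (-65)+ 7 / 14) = -68770 / 471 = -146.01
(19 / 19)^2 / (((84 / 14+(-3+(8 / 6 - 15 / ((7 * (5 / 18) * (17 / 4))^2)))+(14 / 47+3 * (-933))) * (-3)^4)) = -3327835 / 753294266874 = -0.00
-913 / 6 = -152.17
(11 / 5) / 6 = 11 / 30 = 0.37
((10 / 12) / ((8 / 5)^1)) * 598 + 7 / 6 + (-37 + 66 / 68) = 37617 / 136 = 276.60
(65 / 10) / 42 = 13 / 84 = 0.15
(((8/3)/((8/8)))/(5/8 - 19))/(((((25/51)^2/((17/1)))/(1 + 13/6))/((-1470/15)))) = 5974208/1875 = 3186.24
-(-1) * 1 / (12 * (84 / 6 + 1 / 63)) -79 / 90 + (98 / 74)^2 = 191913979 / 217588860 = 0.88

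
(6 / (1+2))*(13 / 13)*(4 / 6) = 4 / 3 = 1.33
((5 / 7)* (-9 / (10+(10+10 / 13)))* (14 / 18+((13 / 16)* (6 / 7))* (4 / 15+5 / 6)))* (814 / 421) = -41169271 / 44558640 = -0.92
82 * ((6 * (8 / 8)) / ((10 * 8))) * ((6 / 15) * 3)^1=369 / 50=7.38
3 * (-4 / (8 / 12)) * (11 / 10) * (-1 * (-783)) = -77517 / 5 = -15503.40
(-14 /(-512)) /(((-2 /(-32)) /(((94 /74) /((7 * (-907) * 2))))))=-47 /1073888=-0.00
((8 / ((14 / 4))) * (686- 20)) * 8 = 85248 / 7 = 12178.29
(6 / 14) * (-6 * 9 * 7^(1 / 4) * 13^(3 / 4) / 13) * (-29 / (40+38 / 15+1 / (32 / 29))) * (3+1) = 311040 * 13^(3 / 4) * 7^(1 / 4) / 65429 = 52.94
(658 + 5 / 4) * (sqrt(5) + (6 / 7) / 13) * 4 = 15822 / 91 + 2637 * sqrt(5) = 6070.38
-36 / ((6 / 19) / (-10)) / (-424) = -285 / 106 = -2.69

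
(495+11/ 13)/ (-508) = -3223/ 3302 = -0.98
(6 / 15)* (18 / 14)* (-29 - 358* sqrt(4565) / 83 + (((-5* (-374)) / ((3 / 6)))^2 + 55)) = 251777268 / 35 - 6444* sqrt(4565) / 2905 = 7193486.35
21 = 21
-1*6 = -6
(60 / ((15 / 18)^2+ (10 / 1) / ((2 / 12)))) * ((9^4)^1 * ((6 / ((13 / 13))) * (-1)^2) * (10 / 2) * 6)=510183360 / 437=1167467.64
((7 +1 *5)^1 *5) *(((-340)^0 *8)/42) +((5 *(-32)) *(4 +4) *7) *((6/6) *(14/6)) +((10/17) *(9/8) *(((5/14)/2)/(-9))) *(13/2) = -238708175/11424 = -20895.32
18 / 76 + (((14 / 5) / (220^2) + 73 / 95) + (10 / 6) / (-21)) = 134112679 / 144837000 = 0.93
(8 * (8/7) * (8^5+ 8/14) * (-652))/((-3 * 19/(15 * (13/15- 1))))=-6381045760/931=-6853969.67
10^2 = 100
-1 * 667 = -667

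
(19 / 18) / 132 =0.01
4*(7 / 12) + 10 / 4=29 / 6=4.83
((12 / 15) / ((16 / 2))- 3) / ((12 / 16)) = -3.87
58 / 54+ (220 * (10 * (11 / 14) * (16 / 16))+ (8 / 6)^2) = 327239 / 189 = 1731.42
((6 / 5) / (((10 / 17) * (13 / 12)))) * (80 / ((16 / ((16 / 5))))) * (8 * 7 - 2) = 528768 / 325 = 1626.98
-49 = -49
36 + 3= 39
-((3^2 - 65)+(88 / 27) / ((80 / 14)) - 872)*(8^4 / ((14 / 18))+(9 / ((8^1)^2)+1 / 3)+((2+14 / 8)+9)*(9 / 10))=4440917481611 / 907200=4895191.23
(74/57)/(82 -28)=37/1539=0.02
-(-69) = 69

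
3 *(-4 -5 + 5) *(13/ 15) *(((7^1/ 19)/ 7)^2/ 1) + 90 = 162398/ 1805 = 89.97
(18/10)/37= 9/185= 0.05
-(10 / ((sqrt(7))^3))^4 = -10000 / 117649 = -0.08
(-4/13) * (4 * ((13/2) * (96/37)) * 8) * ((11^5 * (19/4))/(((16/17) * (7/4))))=-19975477632/259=-77125396.26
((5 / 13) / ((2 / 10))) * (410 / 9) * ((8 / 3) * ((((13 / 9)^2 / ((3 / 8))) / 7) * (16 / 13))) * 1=10496000 / 45927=228.54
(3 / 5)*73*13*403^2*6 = 2774270538 / 5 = 554854107.60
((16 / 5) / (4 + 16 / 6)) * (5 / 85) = 12 / 425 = 0.03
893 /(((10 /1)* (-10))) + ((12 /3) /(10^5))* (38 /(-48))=-5358019 /600000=-8.93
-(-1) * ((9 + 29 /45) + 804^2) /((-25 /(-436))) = 12682871144 /1125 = 11273663.24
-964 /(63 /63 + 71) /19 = -241 /342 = -0.70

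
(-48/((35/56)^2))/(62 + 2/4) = -6144/3125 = -1.97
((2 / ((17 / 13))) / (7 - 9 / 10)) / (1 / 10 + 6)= 2600 / 63257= 0.04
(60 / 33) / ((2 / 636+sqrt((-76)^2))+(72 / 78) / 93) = 2563080 / 107155169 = 0.02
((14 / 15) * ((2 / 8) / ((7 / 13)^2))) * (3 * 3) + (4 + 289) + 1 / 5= 21031 / 70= 300.44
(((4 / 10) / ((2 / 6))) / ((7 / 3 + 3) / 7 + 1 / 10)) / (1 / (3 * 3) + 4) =2268 / 6697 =0.34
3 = 3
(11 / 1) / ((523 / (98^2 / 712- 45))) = -61699 / 93094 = -0.66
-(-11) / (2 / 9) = 99 / 2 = 49.50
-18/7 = -2.57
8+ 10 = 18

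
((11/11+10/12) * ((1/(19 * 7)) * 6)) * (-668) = -7348/133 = -55.25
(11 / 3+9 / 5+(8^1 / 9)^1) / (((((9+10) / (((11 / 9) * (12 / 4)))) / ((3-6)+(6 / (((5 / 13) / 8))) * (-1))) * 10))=-111683 / 7125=-15.67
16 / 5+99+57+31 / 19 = 15279 / 95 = 160.83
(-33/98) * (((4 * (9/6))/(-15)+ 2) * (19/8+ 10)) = -3267/490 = -6.67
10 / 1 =10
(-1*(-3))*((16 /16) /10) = 3 /10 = 0.30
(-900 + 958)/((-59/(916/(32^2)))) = -0.88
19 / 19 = 1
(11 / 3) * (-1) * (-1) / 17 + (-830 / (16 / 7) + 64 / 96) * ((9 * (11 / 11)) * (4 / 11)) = -1330705 / 1122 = -1186.01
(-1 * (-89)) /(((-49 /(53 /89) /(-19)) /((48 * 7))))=48336 /7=6905.14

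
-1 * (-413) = 413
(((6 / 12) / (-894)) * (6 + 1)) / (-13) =7 / 23244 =0.00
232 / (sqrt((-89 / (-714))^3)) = 165648 * sqrt(63546) / 7921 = 5271.70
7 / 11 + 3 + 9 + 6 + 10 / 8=875 / 44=19.89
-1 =-1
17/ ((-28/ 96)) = -408/ 7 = -58.29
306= 306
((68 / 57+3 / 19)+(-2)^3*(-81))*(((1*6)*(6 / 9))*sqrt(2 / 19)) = 148052*sqrt(38) / 1083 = 842.71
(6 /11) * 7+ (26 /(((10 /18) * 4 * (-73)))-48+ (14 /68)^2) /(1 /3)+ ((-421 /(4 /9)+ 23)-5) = -1241309532 /1160335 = -1069.79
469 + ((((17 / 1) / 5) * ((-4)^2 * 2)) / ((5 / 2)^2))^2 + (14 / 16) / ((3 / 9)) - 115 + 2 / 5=82507933 / 125000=660.06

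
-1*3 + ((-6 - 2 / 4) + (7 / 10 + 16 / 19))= -756 / 95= -7.96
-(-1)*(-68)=-68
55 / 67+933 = 62566 / 67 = 933.82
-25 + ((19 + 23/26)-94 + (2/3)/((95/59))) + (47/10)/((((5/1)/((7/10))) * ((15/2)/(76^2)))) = 125984321/308750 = 408.05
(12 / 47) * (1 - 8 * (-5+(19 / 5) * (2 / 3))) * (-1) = -5.29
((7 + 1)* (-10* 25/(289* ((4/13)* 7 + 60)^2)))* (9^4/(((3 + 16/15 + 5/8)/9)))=-37422303750/1659774107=-22.55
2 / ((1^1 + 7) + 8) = 1 / 8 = 0.12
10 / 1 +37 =47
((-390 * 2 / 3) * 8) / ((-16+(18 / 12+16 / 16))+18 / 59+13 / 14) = 429520 / 2533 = 169.57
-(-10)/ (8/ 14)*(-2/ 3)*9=-105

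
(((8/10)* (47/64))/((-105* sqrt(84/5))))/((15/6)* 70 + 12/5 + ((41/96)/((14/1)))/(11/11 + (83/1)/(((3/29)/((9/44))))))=-68291* sqrt(105)/90938598870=-0.00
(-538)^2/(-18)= -144722/9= -16080.22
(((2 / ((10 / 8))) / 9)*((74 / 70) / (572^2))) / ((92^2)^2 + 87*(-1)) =37 / 4614593082249150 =0.00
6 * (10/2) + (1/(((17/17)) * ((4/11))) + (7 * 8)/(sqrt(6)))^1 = 28 * sqrt(6)/3 + 131/4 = 55.61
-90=-90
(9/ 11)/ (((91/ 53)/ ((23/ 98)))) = 10971/ 98098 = 0.11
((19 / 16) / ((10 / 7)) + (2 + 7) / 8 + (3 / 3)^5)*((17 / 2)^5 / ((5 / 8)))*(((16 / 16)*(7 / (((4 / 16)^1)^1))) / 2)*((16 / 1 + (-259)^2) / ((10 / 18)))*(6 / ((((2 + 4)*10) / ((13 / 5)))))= 36905640937087923 / 400000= 92264102342.72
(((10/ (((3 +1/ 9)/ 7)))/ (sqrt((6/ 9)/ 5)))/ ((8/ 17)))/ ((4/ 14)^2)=37485*sqrt(30)/ 128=1604.01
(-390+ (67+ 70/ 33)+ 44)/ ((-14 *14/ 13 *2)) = 118781/ 12936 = 9.18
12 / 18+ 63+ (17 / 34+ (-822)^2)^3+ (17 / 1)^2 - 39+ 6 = 7403602801253336899 / 24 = 308483450052222370.79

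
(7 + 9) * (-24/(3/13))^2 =173056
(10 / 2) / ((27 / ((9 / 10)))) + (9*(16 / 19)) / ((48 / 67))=1225 / 114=10.75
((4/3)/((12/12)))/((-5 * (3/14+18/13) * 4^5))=-91/558720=-0.00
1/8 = 0.12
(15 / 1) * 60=900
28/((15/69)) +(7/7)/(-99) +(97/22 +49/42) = 66511/495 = 134.37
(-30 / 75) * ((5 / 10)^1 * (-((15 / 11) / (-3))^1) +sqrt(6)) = -2 * sqrt(6) / 5-1 / 11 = -1.07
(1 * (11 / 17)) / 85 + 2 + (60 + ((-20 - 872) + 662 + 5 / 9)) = -2177516 / 13005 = -167.44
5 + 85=90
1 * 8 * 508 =4064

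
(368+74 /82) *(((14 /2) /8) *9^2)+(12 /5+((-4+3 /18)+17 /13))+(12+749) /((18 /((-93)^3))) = -2173378751351 /63960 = -33980280.67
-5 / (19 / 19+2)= -5 / 3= -1.67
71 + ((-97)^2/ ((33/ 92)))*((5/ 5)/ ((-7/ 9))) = -33654.77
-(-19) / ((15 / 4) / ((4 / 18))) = 152 / 135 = 1.13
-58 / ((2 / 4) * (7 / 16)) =-1856 / 7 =-265.14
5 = 5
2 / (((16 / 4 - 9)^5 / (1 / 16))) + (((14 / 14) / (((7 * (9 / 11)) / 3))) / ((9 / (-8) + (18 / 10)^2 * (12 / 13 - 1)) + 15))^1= 714256033 / 18599175000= 0.04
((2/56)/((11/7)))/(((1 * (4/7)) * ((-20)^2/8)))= 7/8800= 0.00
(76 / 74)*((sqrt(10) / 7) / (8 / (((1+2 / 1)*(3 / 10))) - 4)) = 171*sqrt(10) / 5698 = 0.09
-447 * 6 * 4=-10728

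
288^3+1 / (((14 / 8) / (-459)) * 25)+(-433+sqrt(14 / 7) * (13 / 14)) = 13 * sqrt(2) / 14+4180299989 / 175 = 23887429.82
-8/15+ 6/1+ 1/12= 111/20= 5.55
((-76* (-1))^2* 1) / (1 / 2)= 11552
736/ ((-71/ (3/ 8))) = -276/ 71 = -3.89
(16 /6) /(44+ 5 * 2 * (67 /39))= 52 /1193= 0.04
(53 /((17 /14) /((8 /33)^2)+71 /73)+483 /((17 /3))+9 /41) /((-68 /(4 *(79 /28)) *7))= -3424663369091 /1643176308130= -2.08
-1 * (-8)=8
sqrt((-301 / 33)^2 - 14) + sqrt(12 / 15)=2 * sqrt(5) / 5 + sqrt(75355) / 33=9.21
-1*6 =-6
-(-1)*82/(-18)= -41/9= -4.56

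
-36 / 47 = -0.77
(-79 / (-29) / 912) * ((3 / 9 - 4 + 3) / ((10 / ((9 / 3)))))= -79 / 132240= -0.00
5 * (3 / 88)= 0.17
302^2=91204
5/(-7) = -5/7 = -0.71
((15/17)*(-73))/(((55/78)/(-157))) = 14341.57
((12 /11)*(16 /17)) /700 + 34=1112698 /32725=34.00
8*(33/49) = 264/49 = 5.39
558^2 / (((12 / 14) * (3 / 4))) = 484344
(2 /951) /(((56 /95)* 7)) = 95 /186396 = 0.00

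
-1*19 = -19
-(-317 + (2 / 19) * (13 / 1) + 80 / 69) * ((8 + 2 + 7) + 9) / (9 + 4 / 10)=53595490 / 61617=869.82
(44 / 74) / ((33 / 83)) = 166 / 111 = 1.50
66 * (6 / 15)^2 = 264 / 25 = 10.56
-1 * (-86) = 86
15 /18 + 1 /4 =13 /12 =1.08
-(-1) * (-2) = -2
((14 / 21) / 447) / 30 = 1 / 20115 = 0.00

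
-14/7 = -2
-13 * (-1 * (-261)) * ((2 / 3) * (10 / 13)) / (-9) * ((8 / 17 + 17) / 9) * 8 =51040 / 17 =3002.35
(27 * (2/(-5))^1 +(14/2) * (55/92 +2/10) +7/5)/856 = -351/78752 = -0.00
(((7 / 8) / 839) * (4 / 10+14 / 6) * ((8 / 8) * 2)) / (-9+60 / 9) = -41 / 16780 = -0.00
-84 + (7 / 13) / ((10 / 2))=-5453 / 65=-83.89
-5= -5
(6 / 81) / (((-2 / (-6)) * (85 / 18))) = 0.05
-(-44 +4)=40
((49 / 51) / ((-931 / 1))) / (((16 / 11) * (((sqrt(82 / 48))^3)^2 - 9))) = 288 / 1629535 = 0.00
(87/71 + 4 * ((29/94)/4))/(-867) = -10237/5786358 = -0.00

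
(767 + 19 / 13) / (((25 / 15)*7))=65.87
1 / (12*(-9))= -1 / 108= -0.01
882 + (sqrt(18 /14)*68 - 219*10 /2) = -213 + 204*sqrt(7) /7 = -135.90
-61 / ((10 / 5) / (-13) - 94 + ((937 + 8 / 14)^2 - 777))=-38857 / 559393672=-0.00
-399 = -399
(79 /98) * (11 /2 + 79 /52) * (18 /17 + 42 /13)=6833895 /281554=24.27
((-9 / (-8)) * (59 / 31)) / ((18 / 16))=59 / 31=1.90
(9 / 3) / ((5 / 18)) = 54 / 5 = 10.80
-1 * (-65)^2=-4225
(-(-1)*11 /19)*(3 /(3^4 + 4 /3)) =99 /4693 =0.02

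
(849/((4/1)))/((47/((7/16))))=1.98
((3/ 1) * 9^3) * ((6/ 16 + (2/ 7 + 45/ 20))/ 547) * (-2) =-356481/ 15316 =-23.28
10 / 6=5 / 3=1.67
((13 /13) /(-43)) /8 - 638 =-219473 /344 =-638.00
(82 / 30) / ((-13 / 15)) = -41 / 13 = -3.15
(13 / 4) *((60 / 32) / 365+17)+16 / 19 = 2490333 / 44384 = 56.11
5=5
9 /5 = 1.80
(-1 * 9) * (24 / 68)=-54 / 17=-3.18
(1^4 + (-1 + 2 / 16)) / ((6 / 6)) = 1 / 8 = 0.12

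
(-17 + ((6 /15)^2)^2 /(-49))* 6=-3123846 /30625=-102.00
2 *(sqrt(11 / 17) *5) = 8.04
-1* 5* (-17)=85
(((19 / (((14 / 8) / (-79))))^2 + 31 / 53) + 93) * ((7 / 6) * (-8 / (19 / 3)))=-7643151552 / 7049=-1084288.77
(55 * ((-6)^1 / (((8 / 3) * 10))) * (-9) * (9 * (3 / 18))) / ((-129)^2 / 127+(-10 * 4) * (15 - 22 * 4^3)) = 339471 / 113489296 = 0.00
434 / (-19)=-434 / 19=-22.84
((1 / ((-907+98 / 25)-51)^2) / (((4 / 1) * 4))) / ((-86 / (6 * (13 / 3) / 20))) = -0.00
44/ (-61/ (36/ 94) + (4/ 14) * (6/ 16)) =-11088/ 40111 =-0.28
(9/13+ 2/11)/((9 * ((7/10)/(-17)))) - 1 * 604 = -5462686/9009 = -606.36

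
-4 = -4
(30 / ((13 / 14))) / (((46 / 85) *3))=5950 / 299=19.90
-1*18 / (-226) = 9 / 113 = 0.08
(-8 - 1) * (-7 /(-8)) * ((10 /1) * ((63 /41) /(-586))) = 19845 /96104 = 0.21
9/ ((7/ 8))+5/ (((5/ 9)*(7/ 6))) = 18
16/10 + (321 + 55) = 1888/5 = 377.60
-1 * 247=-247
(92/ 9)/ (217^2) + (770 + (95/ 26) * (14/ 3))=4336191761/ 5509413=787.05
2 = 2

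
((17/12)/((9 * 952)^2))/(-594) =-1/30780642816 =-0.00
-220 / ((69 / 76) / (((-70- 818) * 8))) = 39592960 / 23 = 1721433.04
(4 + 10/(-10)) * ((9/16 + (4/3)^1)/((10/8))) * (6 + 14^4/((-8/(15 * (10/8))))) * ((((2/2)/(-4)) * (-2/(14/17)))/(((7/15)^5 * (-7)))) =6043702055625/3764768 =1605331.87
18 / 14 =9 / 7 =1.29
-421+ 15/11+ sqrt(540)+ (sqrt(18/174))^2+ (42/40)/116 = -369181/880+ 6*sqrt(15) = -396.29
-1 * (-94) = 94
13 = 13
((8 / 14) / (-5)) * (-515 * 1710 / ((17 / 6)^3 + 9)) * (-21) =-456528960 / 6857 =-66578.53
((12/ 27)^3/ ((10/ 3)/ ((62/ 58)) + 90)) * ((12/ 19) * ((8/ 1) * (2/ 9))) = 31744/ 29987415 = 0.00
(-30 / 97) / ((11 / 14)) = -420 / 1067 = -0.39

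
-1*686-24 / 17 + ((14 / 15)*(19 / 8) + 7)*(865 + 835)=764027 / 51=14980.92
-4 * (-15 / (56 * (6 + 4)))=3 / 28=0.11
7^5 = 16807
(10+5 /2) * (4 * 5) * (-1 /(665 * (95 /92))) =-920 /2527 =-0.36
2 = 2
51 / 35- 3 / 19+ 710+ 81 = 526879 / 665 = 792.30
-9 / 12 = -3 / 4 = -0.75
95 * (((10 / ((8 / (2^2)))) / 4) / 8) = 475 / 32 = 14.84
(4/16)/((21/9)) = 3/28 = 0.11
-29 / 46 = -0.63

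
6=6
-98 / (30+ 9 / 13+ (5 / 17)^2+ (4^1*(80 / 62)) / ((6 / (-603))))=5706883 / 28413922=0.20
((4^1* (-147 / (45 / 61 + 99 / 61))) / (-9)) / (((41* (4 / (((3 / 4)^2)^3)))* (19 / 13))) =1049139 / 51052544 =0.02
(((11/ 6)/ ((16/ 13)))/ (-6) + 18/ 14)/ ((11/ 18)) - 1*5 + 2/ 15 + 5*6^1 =991673/ 36960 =26.83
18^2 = 324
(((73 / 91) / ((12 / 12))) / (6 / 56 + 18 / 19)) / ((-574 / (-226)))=626924 / 2093091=0.30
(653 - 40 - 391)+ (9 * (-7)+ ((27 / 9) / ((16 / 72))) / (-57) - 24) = 5121 / 38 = 134.76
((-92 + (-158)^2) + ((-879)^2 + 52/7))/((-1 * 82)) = -5582643/574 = -9725.86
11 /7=1.57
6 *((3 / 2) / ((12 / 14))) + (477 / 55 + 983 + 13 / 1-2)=1013.17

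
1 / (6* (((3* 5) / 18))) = 1 / 5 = 0.20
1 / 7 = 0.14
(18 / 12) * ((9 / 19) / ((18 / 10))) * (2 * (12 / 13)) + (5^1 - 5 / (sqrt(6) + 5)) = 5 * sqrt(6) / 19 + 1090 / 247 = 5.06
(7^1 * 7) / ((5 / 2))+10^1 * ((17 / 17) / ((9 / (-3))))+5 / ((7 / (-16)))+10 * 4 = 4708 / 105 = 44.84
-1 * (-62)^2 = -3844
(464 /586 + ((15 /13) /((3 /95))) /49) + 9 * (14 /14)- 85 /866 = 1687321963 /161631106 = 10.44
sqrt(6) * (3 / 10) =3 * sqrt(6) / 10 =0.73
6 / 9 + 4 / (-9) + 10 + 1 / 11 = 1021 / 99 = 10.31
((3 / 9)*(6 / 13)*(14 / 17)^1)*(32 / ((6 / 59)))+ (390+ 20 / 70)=430.15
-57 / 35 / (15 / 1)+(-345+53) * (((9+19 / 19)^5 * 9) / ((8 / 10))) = -57487500019 / 175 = -328500000.11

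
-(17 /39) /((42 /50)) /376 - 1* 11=-3387809 /307944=-11.00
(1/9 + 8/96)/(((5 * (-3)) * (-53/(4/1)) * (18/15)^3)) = 175/309096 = 0.00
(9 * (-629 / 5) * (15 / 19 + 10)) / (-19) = 642.94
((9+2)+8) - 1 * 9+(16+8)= 34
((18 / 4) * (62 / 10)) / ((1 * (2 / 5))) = 279 / 4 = 69.75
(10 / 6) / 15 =0.11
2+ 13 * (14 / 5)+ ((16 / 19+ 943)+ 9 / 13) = 1213924 / 1235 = 982.93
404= 404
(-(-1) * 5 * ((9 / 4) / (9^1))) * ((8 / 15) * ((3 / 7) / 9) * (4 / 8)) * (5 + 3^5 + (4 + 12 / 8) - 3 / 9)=4.02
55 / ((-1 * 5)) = -11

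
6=6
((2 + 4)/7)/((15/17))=34/35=0.97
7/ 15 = 0.47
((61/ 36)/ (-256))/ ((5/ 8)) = -61/ 5760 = -0.01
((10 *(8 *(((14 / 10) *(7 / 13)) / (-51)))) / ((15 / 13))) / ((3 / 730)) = -114464 / 459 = -249.38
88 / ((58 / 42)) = 1848 / 29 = 63.72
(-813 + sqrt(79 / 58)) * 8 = -6504 + 4 * sqrt(4582) / 29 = -6494.66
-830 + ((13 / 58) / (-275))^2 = -211154074831 / 254402500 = -830.00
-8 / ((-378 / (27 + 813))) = 160 / 9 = 17.78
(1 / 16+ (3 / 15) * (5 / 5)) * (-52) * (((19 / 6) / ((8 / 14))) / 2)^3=-214089967 / 737280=-290.38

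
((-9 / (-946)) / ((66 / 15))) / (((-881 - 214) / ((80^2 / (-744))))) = 200 / 11774389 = 0.00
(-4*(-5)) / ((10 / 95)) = 190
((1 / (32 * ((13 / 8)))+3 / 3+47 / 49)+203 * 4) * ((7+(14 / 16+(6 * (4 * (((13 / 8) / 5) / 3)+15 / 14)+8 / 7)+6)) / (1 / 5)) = 13964356461 / 142688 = 97866.37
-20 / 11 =-1.82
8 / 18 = 4 / 9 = 0.44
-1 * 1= -1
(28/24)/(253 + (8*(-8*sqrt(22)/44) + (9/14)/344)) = 1298855936*sqrt(22)/48957410445201 + 225921423112/48957410445201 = 0.00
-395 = -395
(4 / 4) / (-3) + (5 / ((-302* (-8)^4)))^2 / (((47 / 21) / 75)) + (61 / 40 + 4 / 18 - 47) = -147528762087765661 / 3236265575055360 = -45.59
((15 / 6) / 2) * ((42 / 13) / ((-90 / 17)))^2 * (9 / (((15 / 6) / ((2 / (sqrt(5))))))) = 14161 * sqrt(5) / 21125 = 1.50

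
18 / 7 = 2.57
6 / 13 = 0.46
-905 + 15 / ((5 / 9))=-878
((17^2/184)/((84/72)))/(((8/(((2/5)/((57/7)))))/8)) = 289/4370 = 0.07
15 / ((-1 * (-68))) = 15 / 68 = 0.22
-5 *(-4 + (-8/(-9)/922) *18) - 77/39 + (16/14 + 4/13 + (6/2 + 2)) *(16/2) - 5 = 8122964/125853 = 64.54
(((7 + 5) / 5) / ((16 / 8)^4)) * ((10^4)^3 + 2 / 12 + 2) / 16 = 6000000000013 / 640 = 9375000000.02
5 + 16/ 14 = 43/ 7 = 6.14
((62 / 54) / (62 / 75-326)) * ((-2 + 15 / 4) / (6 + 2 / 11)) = -8525 / 8528832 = -0.00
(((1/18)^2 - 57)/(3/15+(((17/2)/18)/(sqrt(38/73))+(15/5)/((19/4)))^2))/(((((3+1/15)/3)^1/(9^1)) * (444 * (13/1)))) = -21627493048369575/90029105635184807+330476050764000 * sqrt(2774)/90029105635184807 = -0.05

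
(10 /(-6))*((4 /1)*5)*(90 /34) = -1500 /17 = -88.24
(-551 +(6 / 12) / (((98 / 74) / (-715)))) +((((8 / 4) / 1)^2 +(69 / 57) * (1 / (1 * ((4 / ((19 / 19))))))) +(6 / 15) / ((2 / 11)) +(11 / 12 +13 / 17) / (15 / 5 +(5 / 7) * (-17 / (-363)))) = -1985807385421 / 2439890320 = -813.89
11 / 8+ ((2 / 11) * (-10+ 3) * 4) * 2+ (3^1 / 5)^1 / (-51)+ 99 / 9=16317 / 7480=2.18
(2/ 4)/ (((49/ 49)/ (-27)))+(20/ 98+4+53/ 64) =-26555/ 3136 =-8.47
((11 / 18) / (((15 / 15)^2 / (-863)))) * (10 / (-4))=47465 / 36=1318.47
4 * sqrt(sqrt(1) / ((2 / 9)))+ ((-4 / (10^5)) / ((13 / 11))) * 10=-11 / 32500+ 6 * sqrt(2)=8.48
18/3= 6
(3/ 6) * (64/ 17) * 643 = 20576/ 17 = 1210.35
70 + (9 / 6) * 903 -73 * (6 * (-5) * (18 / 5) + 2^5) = 13945 / 2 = 6972.50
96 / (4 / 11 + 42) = 528 / 233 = 2.27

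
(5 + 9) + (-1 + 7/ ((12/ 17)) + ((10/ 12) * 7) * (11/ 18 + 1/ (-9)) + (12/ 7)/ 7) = 7667/ 294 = 26.08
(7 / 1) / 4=7 / 4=1.75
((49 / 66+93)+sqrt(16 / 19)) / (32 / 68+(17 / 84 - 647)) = -1472506 / 10152505 - 5712* sqrt(19) / 17536145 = -0.15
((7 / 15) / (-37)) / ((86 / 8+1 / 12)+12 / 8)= -7 / 6845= -0.00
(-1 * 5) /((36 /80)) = -100 /9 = -11.11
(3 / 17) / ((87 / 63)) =63 / 493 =0.13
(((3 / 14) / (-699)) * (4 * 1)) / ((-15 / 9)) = 6 / 8155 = 0.00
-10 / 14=-5 / 7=-0.71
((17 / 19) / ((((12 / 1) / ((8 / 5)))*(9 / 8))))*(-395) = -21488 / 513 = -41.89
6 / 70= 3 / 35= 0.09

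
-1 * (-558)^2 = -311364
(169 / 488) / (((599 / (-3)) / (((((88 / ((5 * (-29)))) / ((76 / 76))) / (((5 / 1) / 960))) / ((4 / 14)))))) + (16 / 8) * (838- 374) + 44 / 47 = 231493591268 / 249013285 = 929.64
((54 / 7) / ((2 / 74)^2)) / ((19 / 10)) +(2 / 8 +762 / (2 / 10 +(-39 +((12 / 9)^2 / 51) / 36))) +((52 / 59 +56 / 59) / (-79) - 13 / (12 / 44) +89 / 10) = 81973581615536549 / 14903836761660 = 5500.17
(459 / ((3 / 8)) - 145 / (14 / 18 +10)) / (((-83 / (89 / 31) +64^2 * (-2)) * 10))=-3483549 / 236570390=-0.01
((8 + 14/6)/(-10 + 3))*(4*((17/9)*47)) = -524.21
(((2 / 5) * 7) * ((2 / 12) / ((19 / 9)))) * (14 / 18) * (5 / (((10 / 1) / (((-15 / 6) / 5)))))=-49 / 1140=-0.04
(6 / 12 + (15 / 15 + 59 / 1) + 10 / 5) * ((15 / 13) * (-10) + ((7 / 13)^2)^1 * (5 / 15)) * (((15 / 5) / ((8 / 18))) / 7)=-6526125 / 9464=-689.57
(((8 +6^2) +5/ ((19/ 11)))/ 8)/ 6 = 297/ 304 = 0.98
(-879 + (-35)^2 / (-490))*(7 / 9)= -685.61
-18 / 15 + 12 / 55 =-54 / 55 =-0.98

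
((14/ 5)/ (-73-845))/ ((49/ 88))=-88/ 16065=-0.01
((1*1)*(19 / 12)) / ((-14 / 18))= -2.04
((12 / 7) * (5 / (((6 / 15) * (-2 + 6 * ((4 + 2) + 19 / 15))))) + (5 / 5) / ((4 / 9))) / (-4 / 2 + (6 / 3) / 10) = -3355 / 2184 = -1.54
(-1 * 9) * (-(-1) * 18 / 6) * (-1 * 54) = 1458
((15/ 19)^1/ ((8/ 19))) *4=15/ 2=7.50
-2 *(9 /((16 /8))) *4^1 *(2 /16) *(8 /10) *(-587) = 10566 /5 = 2113.20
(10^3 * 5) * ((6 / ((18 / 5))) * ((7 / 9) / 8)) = 21875 / 27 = 810.19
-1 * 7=-7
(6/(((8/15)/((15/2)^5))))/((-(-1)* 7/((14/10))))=6834375/128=53393.55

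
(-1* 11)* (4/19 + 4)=-880/19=-46.32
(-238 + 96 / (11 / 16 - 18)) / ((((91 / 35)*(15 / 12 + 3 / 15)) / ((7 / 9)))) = -47223400 / 939861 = -50.25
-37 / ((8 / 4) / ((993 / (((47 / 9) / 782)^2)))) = -411930345.41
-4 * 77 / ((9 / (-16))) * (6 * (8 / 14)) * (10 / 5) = 11264 / 3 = 3754.67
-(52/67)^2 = -2704/4489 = -0.60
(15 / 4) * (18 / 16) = 135 / 32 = 4.22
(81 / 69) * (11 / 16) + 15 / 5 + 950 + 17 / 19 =6675275 / 6992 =954.70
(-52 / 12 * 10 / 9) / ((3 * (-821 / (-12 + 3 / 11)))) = -5590 / 243837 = -0.02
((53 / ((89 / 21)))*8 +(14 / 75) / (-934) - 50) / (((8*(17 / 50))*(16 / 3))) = 156000727 / 45220544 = 3.45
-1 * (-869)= 869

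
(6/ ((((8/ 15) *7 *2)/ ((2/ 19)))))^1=45/ 532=0.08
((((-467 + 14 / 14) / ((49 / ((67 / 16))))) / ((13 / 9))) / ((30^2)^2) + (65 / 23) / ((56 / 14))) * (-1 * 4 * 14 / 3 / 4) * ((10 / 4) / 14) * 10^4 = -37262704735 / 6329232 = -5887.40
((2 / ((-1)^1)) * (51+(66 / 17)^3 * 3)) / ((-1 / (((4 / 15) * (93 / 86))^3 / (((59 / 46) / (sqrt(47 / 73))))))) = 24404952122976 * sqrt(3431) / 210298907067125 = 6.80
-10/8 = -5/4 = -1.25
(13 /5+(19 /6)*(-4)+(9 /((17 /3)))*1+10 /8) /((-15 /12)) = 7373 /1275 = 5.78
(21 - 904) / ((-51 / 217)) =191611 / 51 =3757.08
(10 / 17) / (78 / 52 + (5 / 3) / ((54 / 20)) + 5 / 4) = 3240 / 18547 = 0.17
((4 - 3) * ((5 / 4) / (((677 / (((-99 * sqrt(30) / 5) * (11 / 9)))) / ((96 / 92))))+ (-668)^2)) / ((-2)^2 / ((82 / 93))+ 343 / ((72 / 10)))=658626624 / 77011 - 97416 * sqrt(30) / 109012571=8552.37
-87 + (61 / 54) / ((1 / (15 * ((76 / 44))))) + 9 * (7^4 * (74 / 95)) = 315529123 / 18810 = 16774.54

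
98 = 98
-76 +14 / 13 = -974 / 13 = -74.92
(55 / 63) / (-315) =-11 / 3969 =-0.00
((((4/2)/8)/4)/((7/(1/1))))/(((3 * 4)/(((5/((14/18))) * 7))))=15/448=0.03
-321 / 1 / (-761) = 321 / 761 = 0.42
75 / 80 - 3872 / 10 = -30901 / 80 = -386.26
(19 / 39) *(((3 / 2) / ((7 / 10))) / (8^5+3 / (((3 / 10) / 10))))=95 / 2990988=0.00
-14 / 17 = -0.82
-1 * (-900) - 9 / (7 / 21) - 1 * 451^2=-202528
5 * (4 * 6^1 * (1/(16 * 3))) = 5/2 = 2.50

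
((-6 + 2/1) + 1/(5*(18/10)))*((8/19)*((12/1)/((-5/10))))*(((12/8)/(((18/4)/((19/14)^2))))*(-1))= -1520/63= -24.13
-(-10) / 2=5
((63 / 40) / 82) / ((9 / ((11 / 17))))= 77 / 55760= 0.00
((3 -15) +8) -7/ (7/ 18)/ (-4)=1/ 2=0.50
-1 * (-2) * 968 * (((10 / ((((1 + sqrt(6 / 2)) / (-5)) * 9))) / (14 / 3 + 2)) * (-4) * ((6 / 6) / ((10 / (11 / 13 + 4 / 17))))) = -231352 / 663 + 231352 * sqrt(3) / 663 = 255.45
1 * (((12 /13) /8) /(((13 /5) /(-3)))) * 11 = -495 /338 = -1.46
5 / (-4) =-5 / 4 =-1.25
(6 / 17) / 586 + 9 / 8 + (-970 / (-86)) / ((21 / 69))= 458005193 / 11994248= 38.19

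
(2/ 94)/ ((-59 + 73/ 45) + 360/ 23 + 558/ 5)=207/ 679808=0.00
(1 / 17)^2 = 1 / 289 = 0.00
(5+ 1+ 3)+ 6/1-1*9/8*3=93/8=11.62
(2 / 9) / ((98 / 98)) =2 / 9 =0.22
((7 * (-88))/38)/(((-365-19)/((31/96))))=2387/175104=0.01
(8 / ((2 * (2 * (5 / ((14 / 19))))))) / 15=28 / 1425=0.02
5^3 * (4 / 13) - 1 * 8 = 396 / 13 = 30.46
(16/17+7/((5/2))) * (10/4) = 159/17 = 9.35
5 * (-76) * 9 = -3420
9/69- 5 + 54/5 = 682/115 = 5.93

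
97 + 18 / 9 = 99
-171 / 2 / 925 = -171 / 1850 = -0.09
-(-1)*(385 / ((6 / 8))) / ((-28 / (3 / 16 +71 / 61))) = -72545 / 2928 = -24.78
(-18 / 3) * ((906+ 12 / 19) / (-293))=103356 / 5567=18.57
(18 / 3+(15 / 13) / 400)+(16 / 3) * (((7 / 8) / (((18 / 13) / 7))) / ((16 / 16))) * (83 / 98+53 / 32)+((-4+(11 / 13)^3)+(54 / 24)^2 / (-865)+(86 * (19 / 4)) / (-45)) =17267334269 / 328389984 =52.58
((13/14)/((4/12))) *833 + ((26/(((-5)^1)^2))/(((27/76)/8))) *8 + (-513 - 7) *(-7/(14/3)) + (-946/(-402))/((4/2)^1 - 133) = 38957405681/11848950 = 3287.84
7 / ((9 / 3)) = 7 / 3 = 2.33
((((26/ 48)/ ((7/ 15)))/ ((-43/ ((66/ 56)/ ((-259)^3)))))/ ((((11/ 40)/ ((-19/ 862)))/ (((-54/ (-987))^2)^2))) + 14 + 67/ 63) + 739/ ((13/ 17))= 21226475729801234239046376764/ 21627710694753722745379011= 981.45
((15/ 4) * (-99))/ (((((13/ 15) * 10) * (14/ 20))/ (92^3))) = -47651854.95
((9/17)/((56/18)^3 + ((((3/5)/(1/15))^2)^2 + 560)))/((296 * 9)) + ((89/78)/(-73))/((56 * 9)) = -291576457603/9410220118497744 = -0.00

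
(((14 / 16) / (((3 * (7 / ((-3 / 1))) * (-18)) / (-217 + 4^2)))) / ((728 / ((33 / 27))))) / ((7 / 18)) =-737 / 122304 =-0.01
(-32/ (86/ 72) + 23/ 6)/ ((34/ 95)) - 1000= -9334685/ 8772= -1064.15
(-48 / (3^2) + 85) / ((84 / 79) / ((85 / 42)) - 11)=-1604885 / 211011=-7.61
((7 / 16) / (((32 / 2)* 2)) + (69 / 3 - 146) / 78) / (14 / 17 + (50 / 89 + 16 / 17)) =-3148553 / 4685824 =-0.67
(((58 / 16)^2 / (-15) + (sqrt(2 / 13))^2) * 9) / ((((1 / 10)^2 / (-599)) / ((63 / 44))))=557457.79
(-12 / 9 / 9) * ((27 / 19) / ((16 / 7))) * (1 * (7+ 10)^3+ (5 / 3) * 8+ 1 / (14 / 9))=-206933 / 456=-453.80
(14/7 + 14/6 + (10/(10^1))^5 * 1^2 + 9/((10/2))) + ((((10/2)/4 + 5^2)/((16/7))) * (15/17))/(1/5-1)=-361211/65280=-5.53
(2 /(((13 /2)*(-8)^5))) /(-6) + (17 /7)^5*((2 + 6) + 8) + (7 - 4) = 14548290568615 /10739269632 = 1354.68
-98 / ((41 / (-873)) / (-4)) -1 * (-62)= -8284.73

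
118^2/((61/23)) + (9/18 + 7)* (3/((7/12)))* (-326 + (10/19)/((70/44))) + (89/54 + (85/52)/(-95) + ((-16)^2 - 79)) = -568735602821/79734564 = -7132.86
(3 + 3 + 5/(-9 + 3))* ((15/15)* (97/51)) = 3007/306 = 9.83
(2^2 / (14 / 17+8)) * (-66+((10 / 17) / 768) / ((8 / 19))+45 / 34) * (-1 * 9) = 3377569 / 12800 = 263.87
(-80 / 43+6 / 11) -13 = -6771 / 473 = -14.32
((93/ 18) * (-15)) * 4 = -310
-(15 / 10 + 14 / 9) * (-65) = 3575 / 18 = 198.61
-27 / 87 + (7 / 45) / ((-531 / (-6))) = -71279 / 230985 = -0.31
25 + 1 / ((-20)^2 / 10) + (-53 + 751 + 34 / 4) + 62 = 31741 / 40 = 793.52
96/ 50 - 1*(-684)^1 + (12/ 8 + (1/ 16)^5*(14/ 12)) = 108121817263/ 157286400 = 687.42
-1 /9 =-0.11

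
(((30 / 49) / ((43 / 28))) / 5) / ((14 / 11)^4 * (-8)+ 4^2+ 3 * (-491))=-351384 / 6513418765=-0.00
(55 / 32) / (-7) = -55 / 224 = -0.25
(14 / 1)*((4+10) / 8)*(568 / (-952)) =-497 / 34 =-14.62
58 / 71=0.82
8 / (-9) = -8 / 9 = -0.89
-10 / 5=-2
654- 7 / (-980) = 91561 / 140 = 654.01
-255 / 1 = -255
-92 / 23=-4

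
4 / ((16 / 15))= 15 / 4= 3.75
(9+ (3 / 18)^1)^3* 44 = 1830125 / 54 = 33891.20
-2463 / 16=-153.94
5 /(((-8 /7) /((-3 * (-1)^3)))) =-105 /8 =-13.12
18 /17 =1.06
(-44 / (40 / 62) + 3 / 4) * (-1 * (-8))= -2698 / 5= -539.60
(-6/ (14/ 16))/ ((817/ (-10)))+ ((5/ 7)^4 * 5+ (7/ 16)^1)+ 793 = 794.82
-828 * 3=-2484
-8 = -8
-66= -66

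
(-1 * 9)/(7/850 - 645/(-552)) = -234600/30673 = -7.65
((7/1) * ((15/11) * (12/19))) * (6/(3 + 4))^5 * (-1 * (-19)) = 1399680/26411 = 53.00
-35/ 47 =-0.74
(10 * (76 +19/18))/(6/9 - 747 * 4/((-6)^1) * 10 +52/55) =381425/2465898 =0.15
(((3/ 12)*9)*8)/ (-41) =-18/ 41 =-0.44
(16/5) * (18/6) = 48/5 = 9.60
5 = 5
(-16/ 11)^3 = -4096/ 1331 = -3.08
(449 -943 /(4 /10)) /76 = -3817 /152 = -25.11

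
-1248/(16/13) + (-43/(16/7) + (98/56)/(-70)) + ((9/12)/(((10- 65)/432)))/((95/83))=-1037.98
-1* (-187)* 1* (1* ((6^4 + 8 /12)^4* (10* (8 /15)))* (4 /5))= 548087606101376000 /243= 2255504551857514.40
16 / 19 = 0.84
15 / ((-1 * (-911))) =15 / 911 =0.02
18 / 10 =9 / 5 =1.80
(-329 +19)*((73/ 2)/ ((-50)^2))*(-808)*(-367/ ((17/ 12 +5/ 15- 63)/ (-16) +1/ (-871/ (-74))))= -9351905650048/ 27266375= -342983.09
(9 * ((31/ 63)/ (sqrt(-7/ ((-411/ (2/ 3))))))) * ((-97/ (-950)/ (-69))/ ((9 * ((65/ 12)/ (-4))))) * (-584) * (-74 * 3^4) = 14034655296 * sqrt(1918)/ 34796125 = 17664.25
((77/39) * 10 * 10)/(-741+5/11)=-42350/158847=-0.27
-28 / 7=-4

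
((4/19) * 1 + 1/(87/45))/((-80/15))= -1203/8816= -0.14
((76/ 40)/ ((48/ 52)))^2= 61009/ 14400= 4.24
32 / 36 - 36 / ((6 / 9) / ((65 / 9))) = -3502 / 9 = -389.11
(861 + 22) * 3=2649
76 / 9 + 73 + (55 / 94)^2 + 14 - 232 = -10832219 / 79524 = -136.21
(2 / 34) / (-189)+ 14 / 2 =22490 / 3213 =7.00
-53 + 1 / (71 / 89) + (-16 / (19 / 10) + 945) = 1193639 / 1349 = 884.83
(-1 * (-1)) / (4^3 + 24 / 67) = 67 / 4312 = 0.02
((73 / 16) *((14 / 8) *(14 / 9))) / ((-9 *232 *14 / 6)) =-511 / 200448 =-0.00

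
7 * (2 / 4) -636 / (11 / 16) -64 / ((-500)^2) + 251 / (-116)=-18417364479 / 19937500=-923.75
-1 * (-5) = 5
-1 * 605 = -605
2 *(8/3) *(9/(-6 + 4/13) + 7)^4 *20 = 517139232020/5622483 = 91977.02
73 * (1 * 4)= 292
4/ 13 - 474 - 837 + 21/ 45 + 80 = -1230.23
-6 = -6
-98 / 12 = -49 / 6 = -8.17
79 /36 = 2.19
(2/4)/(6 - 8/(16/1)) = 0.09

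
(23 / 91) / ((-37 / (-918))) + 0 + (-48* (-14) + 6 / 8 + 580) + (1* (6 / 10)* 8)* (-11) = 81226913 / 67340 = 1206.22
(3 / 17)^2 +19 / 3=5518 / 867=6.36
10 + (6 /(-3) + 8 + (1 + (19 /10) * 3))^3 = 2058383 /1000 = 2058.38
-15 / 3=-5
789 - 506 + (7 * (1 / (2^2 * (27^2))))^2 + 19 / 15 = 12085677173 / 42515280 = 284.27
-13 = -13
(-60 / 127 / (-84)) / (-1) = -5 / 889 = -0.01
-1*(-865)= 865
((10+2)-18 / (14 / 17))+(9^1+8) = 50 / 7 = 7.14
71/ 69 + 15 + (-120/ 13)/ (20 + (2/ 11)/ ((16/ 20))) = 1243210/ 79833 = 15.57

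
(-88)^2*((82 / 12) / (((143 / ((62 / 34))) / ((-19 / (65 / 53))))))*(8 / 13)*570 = -136959218176 / 37349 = -3667011.65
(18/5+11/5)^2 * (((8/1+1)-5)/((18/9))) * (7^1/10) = 5887/125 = 47.10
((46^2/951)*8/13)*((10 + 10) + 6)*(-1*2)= -67712/951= -71.20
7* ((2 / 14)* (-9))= -9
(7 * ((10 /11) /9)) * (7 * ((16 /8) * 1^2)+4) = 140 /11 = 12.73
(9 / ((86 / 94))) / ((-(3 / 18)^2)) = -354.14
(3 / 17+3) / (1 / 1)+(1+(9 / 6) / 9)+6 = 10.34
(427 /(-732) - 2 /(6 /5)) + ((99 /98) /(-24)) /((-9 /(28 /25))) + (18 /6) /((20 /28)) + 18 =20953 /1050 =19.96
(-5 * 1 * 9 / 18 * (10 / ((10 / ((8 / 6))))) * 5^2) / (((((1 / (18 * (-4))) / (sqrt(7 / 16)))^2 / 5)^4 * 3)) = -459356342760000000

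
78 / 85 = 0.92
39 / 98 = 0.40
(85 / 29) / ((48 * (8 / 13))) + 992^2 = 10958537809 / 11136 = 984064.10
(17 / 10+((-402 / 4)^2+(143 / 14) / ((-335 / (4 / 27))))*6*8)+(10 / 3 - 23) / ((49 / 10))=484809.47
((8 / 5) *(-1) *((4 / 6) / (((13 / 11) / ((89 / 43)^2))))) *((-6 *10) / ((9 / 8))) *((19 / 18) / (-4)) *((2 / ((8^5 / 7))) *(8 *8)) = -1.49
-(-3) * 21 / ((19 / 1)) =3.32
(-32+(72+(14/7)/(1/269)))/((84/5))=34.40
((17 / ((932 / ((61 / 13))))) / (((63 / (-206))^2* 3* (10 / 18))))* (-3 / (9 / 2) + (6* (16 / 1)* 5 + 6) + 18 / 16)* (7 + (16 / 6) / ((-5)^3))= 13445402539087 / 7213260600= 1863.98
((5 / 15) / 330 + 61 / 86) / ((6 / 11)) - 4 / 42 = 98093 / 81270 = 1.21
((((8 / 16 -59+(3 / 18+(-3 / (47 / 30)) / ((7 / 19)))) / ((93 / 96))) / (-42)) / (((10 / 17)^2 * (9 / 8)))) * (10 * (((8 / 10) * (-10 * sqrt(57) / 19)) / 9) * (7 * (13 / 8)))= -3015458368 * sqrt(57) / 141266349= -161.16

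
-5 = -5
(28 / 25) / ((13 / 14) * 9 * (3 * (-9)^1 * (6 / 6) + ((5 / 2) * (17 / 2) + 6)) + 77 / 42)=4704 / 16475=0.29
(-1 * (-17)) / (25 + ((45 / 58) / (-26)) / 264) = 0.68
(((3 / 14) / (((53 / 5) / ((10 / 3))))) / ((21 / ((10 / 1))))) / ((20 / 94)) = 1175 / 7791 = 0.15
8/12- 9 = -25/3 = -8.33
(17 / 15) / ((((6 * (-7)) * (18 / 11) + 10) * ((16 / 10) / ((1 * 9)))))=-0.11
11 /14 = 0.79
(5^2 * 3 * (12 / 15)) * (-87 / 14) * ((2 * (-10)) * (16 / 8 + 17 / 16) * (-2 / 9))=-5075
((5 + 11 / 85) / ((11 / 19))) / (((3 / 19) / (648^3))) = 14275701356544 / 935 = 15268129793.10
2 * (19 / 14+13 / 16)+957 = 53835 / 56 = 961.34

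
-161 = -161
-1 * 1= -1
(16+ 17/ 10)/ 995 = 177/ 9950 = 0.02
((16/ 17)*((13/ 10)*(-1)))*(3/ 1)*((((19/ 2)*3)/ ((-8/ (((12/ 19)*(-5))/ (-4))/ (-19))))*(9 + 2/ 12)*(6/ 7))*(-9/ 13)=253935/ 238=1066.95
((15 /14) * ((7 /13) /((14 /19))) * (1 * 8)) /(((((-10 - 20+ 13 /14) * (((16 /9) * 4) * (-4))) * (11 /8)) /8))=2565 /58201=0.04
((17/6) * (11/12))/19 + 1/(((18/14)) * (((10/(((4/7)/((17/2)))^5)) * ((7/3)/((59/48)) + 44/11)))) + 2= 4334658051491713/2028673337047560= 2.14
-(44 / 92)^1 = -11 / 23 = -0.48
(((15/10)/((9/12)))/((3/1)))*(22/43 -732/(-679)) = 92828/87591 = 1.06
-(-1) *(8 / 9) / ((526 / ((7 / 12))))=7 / 7101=0.00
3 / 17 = 0.18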